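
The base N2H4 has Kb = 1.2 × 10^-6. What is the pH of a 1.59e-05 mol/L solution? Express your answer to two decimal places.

pH = 8.58

N2H4 + H2O ⇌ N2H5+ + OH-
Kb = x²/(1.59e-05 − x) = 1.2 × 10^-6
x is not negligible relative to C₀; solve x² + 1.2e-06·x − 1.91e-11 = 0.
x = (−Kb + √(Kb² + 4·Kb·C₀))/2 = 3.81 × 10^-6 M
pOH = 5.42, so pH = 14.00 − pOH = 8.58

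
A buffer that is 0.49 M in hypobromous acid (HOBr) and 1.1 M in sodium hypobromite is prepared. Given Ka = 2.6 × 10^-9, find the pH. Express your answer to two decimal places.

pKa = −log(2.6 × 10^-9) = 8.585
Henderson–Hasselbalch: pH = pKa + log([OBr-]/[HOBr]) = 8.585 + log(1.1/0.49)
pH = 8.585 + (+0.351) = 8.94

pH = 8.94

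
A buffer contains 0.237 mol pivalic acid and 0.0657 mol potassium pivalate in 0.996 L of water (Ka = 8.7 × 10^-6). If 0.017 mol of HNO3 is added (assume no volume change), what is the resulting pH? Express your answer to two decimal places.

pH = 4.34

Added H+ converts (CH3)3CCOO- to (CH3)3CCOOH: (CH3)3CCOOH → 0.254 mol, (CH3)3CCOO- → 0.0487 mol.
pKa = −log(8.7 × 10^-6) = 5.060
pH = pKa + log([A⁻]/[HA]) = 5.060 + log(0.0487/0.254) = 5.060 -0.717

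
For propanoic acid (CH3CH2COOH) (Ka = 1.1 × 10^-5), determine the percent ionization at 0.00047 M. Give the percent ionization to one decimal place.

14.2%

CH3CH2COOH ⇌ CH3CH2COO- + H+; let x = [H+] at equilibrium.
Ka = x²/(C₀ − x); solving the quadratic gives x = 6.66 × 10^-5 M.
% ionization = x/C₀ × 100% = 6.66 × 10^-5/0.00047 × 100% = 14.2%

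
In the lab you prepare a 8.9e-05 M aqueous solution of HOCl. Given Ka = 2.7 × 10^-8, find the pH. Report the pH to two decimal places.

pH = 5.81

HOCl ⇌ OCl- + H+
From the ICE table, Ka = [H+]²/(8.9e-05 − [H+]) = 2.7 × 10^-8.
Since Ka ≪ C₀, [H+] ≈ √(Ka·C₀) = 1.55 × 10^-6 M.
Check: 1.7% ionized — well under 5%, approximation valid.
pH = −log(1.55 × 10^-6) = 5.81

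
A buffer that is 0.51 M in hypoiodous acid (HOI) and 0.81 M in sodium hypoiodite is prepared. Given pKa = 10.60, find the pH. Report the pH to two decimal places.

pH = 10.80

pH = pKa + log([A⁻]/[HA]) = 10.60 + log(0.81/0.51)
pH = 10.60 + (+0.201) = 10.80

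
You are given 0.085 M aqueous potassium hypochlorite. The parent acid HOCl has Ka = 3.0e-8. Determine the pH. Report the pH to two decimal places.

OCl- is the conjugate base of the weak acid HOCl.
Kb = Kw/Ka = 1.0×10^-14 / 3.0 × 10^-8 = 3.33 × 10^-7
Kb = [OH-]²/(0.085 − [OH-]) = 3.33 × 10^-7
Assume [OH-] ≪ 0.085: [OH-] ≈ √(3.33 × 10^-7 × 0.085) = 1.68 × 10^-4 M
pOH = 3.77, so pH = 14.00 − pOH = 10.23

pH = 10.23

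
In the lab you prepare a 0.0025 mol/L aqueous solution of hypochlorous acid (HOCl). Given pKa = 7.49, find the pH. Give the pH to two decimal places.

pH = 5.05

HOCl ⇌ OCl- + H+
Ka = 10^(−7.49) = 3.24 × 10^-8
From the ICE table, Ka = x²/(0.0025 − x) = 3.24 × 10^-8.
Neglecting x in the denominator: x = √(3.24 × 10^-8 × 0.0025) = 9.00 × 10^-6 M
Check: 0.36% ionized — well under 5%, approximation valid.
pH = −log[H+] = −log(9.00 × 10^-6) = 5.05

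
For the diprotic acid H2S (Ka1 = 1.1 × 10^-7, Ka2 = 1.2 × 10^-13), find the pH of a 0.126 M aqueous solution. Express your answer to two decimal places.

pH = 3.93

Ka1 ≫ Ka2, so treat the first dissociation as the only significant source of H+.
Ka1 = x²/(0.126 − x) = 1.1 × 10^-7
x ≈ √(1.1 × 10^-7 × 0.126) = 1.18 × 10^-4 M
pH = −log(1.18 × 10^-4) = 3.93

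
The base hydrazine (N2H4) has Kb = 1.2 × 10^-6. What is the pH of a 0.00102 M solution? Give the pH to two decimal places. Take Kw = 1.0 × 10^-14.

N2H4 + H2O ⇌ N2H5+ + OH-
Let x = [OH-] at equilibrium. Kb = x²/(0.00102 − x).
Since Kb ≪ C₀, x ≈ √(Kb·C₀) = 3.50 × 10^-5 M.
Check: 3.4% ionized — well under 5%, approximation valid.
pOH = −log(3.50 × 10^-5) = 4.46; pH = 14.00 − 4.46 = 9.54

pH = 9.54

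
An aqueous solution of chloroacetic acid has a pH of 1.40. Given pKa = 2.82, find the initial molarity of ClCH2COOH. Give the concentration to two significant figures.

[H+] = 10^(-1.40) = 3.98 × 10^-2 M = x
Ka = 10^(−2.82) = 1.51 × 10^-3
Ka = x²/(C₀ − x) ⇒ C₀ = x + x²/Ka
C₀ = 3.98 × 10^-2 + (3.98 × 10^-2)²/(1.51 × 10^-3) = 1.09 M

C₀ = 1.1 M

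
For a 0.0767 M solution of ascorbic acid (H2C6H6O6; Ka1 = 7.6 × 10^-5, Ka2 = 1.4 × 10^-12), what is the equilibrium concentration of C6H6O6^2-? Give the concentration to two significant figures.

First ionization gives [H+] ≈ [HC6H6O6-] = 2.41 × 10^-3 M.
Second step: Ka2 = [H+][C6H6O6^2-]/[HC6H6O6-] ≈ [C6H6O6^2-] (since [H+] ≈ [HC6H6O6-]).
So [C6H6O6^2-] ≈ Ka2.

1.4 × 10^-12 M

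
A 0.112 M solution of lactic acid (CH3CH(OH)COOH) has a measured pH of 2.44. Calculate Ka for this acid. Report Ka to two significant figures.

[H+] = 10^(-2.44) = 3.63 × 10^-3 M
At equilibrium [HA] = 0.112 − 3.63 × 10^-3 = 1.08 × 10^-1 M
Ka = [H+][A-]/[HA] = (3.63 × 10^-3)² / 1.08 × 10^-1 = 1.2 × 10^-4

Ka = 1.2 × 10^-4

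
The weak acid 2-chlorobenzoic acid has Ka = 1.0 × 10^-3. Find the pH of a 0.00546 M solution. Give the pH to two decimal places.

pH = 2.72

ClC6H4COOH ⇌ ClC6H4COO- + H+
From the ICE table, Ka = [H+]²/(0.00546 − [H+]) = 1.0 × 10^-3.
The 5% rule fails; solving [H+]² + Ka·[H+] − Ka·C₀ = 0 exactly:
[H+] = (−Ka + √(Ka² + 4·Ka·C₀))/2 = 1.89 × 10^-3 M
pH = −log[H+] = −log(1.89 × 10^-3) = 2.72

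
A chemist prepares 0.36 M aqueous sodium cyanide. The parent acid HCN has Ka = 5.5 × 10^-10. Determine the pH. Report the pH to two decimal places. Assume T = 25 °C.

pH = 11.41

CN- is the conjugate base of the weak acid HCN.
Kb = Kw/Ka = 1.0×10^-14 / 5.5 × 10^-10 = 1.82 × 10^-5
From the ICE table, Kb = [OH-]²/(0.36 − [OH-]) = 1.82 × 10^-5.
Since Kb ≪ C₀, [OH-] ≈ √(Kb·C₀) = 2.56 × 10^-3 M.
pOH = −log(2.56 × 10^-3) = 2.59; pH = 14.00 − 2.59 = 11.41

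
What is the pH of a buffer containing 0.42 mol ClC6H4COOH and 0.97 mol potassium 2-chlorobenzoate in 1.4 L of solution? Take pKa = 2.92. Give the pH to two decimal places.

pH = 3.28

Henderson–Hasselbalch: pH = pKa + log([ClC6H4COO-]/[ClC6H4COOH]) = 2.92 + log(0.97/0.42)
pH = 2.92 + (+0.364) = 3.28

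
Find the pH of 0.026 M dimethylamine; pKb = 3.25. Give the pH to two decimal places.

(CH3)2NH + H2O ⇌ (CH3)2NH2+ + OH-
Kb = 10^(−3.25) = 5.62 × 10^-4
From the ICE table, Kb = x²/(0.026 − x) = 5.62 × 10^-4.
x is not negligible relative to C₀; solve x² + 0.000562·x − 1.46e-05 = 0.
x = [−0.000562 + √(0.000562² + 5.84e-05)]/2 = 3.55 × 10^-3 M
pOH = −log(3.55 × 10^-3) = 2.45; pH = 14.00 − 2.45 = 11.55

pH = 11.55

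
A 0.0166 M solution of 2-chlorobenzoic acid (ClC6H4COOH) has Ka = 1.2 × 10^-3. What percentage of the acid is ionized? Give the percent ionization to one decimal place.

ClC6H4COOH ⇌ ClC6H4COO- + H+; let x = [H+] at equilibrium.
Solve x² + 0.0012x − 1.99e-05 = 0 → x = 3.90 × 10^-3 M
Fraction ionized = 3.90 × 10^-3 / 0.0166 = 0.2349 → 23.5%

23.5%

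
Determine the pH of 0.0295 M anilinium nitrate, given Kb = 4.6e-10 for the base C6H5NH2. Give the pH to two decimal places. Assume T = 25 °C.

C6H5NH3+ is the conjugate acid of the weak base C6H5NH2.
Ka = Kw/Kb = 1.0×10^-14 / 4.6 × 10^-10 = 2.17 × 10^-5
From the ICE table, Ka = x²/(0.0295 − x) = 2.17 × 10^-5.
Assume x ≪ 0.0295: x ≈ √(2.17 × 10^-5 × 0.0295) = 8.00 × 10^-4 M
pH = −log(8.00 × 10^-4) = 3.10

pH = 3.10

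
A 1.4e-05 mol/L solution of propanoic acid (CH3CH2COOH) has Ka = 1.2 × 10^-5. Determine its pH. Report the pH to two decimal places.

CH3CH2COOH ⇌ CH3CH2COO- + H+
Ka = x²/(1.4e-05 − x) = 1.2 × 10^-5
Here C₀/Ka ≈ 1.17, so the small-x approximation fails. Use the quadratic:
x = [−1.2e-05 + √(1.2e-05² + 6.72e-10)]/2 = 8.28 × 10^-6 M
pH = −log[H+] = −log(8.28 × 10^-6) = 5.08

pH = 5.08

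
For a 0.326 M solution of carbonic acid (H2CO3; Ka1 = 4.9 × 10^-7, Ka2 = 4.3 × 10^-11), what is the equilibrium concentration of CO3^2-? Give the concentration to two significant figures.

4.3 × 10^-11 M

First ionization gives [H+] ≈ [HCO3-] = 4.00 × 10^-4 M.
Second step: Ka2 = [H+][CO3^2-]/[HCO3-] ≈ [CO3^2-] (since [H+] ≈ [HCO3-]).
So [CO3^2-] ≈ Ka2.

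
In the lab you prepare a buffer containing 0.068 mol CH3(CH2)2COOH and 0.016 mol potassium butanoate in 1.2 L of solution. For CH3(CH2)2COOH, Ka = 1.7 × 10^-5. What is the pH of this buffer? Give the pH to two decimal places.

pKa = −log(1.7 × 10^-5) = 4.770
pH = pKa + log([A⁻]/[HA]) = 4.770 + log(0.016/0.068)
pH = 4.770 + (-0.628) = 4.14

pH = 4.14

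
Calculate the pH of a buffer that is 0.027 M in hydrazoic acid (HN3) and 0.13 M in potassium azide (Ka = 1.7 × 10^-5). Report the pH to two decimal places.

pH = 5.45

pKa = −log(1.7 × 10^-5) = 4.770
Using pH = pKa + log([base]/[acid]) with [base]/[acid] = 0.13/0.027:
pH = 4.770 + (+0.683) = 5.45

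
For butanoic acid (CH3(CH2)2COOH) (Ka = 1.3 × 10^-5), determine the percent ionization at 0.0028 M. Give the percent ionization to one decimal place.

6.6%

CH3(CH2)2COOH ⇌ CH3(CH2)2COO- + H+; let x = [H+] at equilibrium.
Ka = x²/(C₀ − x); solving the quadratic gives x = 1.84 × 10^-4 M.
Fraction ionized = 1.84 × 10^-4 / 0.0028 = 0.0657 → 6.6%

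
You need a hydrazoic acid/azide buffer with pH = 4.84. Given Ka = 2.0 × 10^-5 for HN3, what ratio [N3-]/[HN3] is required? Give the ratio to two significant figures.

pKa = -log(2.0 × 10^-5) = 4.699
pH = pKa + log(r) ⇒ log(r) = 4.84 − 4.699 = +0.141
r = [N3-]/[HN3] = 10^(+0.141) = 1.38

ratio = 1.4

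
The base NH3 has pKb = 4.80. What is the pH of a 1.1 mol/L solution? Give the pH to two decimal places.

pH = 11.62

NH3 + H2O ⇌ NH4+ + OH-
Kb = 10^(−4.80) = 1.58 × 10^-5
Kb = x²/(1.1 − x) = 1.58 × 10^-5
Since Kb ≪ C₀, x ≈ √(Kb·C₀) = 4.17 × 10^-3 M.
Check: 0.38% ionized — well under 5%, approximation valid.
pOH = 2.38, so pH = 14.00 − pOH = 11.62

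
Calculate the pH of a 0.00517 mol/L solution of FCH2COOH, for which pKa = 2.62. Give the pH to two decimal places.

pH = 2.60

FCH2COOH ⇌ FCH2COO- + H+
Ka = 10^(−2.62) = 2.40 × 10^-3
Ka = [H+]²/(0.00517 − [H+]) = 2.40 × 10^-3
[H+] is not negligible relative to C₀; solve [H+]² + 0.0024·[H+] − 1.24e-05 = 0.
[H+] = (−Ka + √(Ka² + 4·Ka·C₀))/2 = 2.52 × 10^-3 M
pH = −log[H+] = −log(2.52 × 10^-3) = 2.60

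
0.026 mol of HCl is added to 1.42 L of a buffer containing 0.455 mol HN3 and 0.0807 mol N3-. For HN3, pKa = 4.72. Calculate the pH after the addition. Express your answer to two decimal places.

Added H+ converts N3- to HN3: HN3 → 0.481 mol, N3- → 0.0547 mol.
pH = pKa + log([A⁻]/[HA]) = 4.72 + log(0.0547/0.481) = 4.72 -0.944

pH = 3.78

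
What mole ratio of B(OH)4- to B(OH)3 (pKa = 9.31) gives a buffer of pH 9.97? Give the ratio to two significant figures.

pH = pKa + log(r) ⇒ log(r) = 9.97 − 9.31 = +0.66
r = [B(OH)4-]/[B(OH)3] = 10^(+0.66) = 4.57

ratio = 4.6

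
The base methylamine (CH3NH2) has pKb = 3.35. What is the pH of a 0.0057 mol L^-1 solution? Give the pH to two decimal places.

pH = 11.14

CH3NH2 + H2O ⇌ CH3NH3+ + OH-
Kb = 10^(−3.35) = 4.47 × 10^-4
From the ICE table, Kb = [OH-]²/(0.0057 − [OH-]) = 4.47 × 10^-4.
[OH-] is not negligible relative to C₀; solve [OH-]² + 0.000447·[OH-] − 2.55e-06 = 0.
[OH-] = (−Kb + √(Kb² + 4·Kb·C₀))/2 = 1.39 × 10^-3 M
pOH = 2.86, so pH = 14.00 − pOH = 11.14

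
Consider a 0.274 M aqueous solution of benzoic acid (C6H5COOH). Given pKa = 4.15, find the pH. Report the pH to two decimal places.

pH = 2.36

C6H5COOH ⇌ C6H5COO- + H+
Ka = 10^(−4.15) = 7.08 × 10^-5
Ka = [H+]²/(0.274 − [H+]) = 7.08 × 10^-5
Since Ka ≪ C₀, [H+] ≈ √(Ka·C₀) = 4.40 × 10^-3 M.
Check: 1.6% ionized — well under 5%, approximation valid.
pH = −log(4.40 × 10^-3) = 2.36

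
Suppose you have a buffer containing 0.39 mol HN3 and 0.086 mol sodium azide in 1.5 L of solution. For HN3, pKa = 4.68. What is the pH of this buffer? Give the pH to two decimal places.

Using pH = pKa + log([base]/[acid]) with [base]/[acid] = 0.086/0.39:
pH = 4.68 + (-0.657) = 4.02

pH = 4.02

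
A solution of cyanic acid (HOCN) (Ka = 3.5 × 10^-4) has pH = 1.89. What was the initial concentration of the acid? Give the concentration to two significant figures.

C₀ = 4.9 × 10^-1 M

[H+] = 10^(-1.89) = 1.29 × 10^-2 M = x
Ka = x²/(C₀ − x) ⇒ C₀ = x + x²/Ka
C₀ = 1.29 × 10^-2 + (1.29 × 10^-2)²/(3.5 × 10^-4) = 4.88 × 10^-1 M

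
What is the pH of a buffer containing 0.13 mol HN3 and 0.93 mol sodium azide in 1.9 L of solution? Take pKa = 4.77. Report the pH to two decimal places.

Using pH = pKa + log([base]/[acid]) with [base]/[acid] = 0.93/0.13:
pH = 4.77 + (+0.855) = 5.62

pH = 5.62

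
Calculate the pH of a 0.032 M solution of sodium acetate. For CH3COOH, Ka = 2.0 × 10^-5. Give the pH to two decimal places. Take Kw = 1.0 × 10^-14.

pH = 8.60

CH3COO- is the conjugate base of the weak acid CH3COOH.
Kb = Kw/Ka = 1.0×10^-14 / 2.0 × 10^-5 = 5.00 × 10^-10
From the ICE table, Kb = x²/(0.032 − x) = 5.00 × 10^-10.
Assume x ≪ 0.032: x ≈ √(5.00 × 10^-10 × 0.032) = 4.00 × 10^-6 M
(x/C₀ = 0.013% < 5%, so the approximation holds.)
pOH = 5.40, so pH = 14.00 − pOH = 8.60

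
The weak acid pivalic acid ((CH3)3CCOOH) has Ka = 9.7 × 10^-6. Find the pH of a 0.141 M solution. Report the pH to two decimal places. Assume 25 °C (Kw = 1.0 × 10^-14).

pH = 2.93

(CH3)3CCOOH ⇌ (CH3)3CCOO- + H+
Let x = [H+] at equilibrium. Ka = x²/(0.141 − x).
Neglecting x in the denominator: x = √(9.7 × 10^-6 × 0.141) = 1.17 × 10^-3 M
(x/C₀ = 0.83% < 5%, so the approximation holds.)
pH = −log[H+] = −log(1.17 × 10^-3) = 2.93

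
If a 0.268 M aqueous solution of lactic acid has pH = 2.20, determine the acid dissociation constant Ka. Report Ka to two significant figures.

Ka = 1.5 × 10^-4

[H+] = 10^(-2.20) = 6.31 × 10^-3 M
At equilibrium [HA] = 0.268 − 6.31 × 10^-3 = 2.62 × 10^-1 M
Ka = [H+][A-]/[HA] = (6.31 × 10^-3)² / 2.62 × 10^-1 = 1.5 × 10^-4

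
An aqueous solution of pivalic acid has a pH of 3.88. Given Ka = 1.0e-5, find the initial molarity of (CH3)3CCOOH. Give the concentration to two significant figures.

C₀ = 1.9 × 10^-3 M

[H+] = 10^(-3.88) = 1.32 × 10^-4 M = x
Ka = x²/(C₀ − x) ⇒ C₀ = x + x²/Ka
C₀ = 1.32 × 10^-4 + (1.32 × 10^-4)²/(1.0 × 10^-5) = 1.87 × 10^-3 M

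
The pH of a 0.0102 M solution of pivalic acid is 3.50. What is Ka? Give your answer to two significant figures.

[H+] = 10^(-3.50) = 3.16 × 10^-4 M
At equilibrium [HA] = 0.0102 − 3.16 × 10^-4 = 9.88 × 10^-3 M
Ka = [H+][A-]/[HA] = (3.16 × 10^-4)² / 9.88 × 10^-3 = 1.0 × 10^-5

Ka = 1.0 × 10^-5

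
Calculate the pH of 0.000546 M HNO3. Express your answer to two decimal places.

pH = 3.26

HNO3 is a strong acid and dissociates completely, so [H+] = 0.000546 M.
pH = -log(0.000546) = 3.26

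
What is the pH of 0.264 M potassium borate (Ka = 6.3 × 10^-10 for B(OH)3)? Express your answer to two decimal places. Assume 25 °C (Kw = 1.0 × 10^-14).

B(OH)4- is the conjugate base of the weak acid B(OH)3.
Kb = Kw/Ka = 1.0×10^-14 / 6.3 × 10^-10 = 1.59 × 10^-5
Kb = [OH-]²/(0.264 − [OH-]) = 1.59 × 10^-5
Assume [OH-] ≪ 0.264: [OH-] ≈ √(1.59 × 10^-5 × 0.264) = 2.05 × 10^-3 M
Check: 0.78% ionized — well under 5%, approximation valid.
pOH = 2.69, so pH = 14.00 − pOH = 11.31

pH = 11.31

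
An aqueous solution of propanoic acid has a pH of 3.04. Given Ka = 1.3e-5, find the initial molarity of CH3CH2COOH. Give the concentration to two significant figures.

[H+] = 10^(-3.04) = 9.12 × 10^-4 M = x
Ka = x²/(C₀ − x) ⇒ C₀ = x + x²/Ka
C₀ = 9.12 × 10^-4 + (9.12 × 10^-4)²/(1.3 × 10^-5) = 6.49 × 10^-2 M

C₀ = 6.5 × 10^-2 M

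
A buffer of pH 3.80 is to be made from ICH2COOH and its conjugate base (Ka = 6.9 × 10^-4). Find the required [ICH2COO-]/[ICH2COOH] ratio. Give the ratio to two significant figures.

pKa = -log(6.9 × 10^-4) = 3.161
pH = pKa + log(r) ⇒ log(r) = 3.80 − 3.161 = +0.639
r = [ICH2COO-]/[ICH2COOH] = 10^(+0.639) = 4.36

ratio = 4.4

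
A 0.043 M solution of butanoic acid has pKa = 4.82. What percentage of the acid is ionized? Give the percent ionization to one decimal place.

CH3(CH2)2COOH ⇌ CH3(CH2)2COO- + H+; let x = [H+] at equilibrium.
Ka = 10^(−4.82) = 1.51 × 10^-5
x ≈ √(Ka·C₀) = √(1.51 × 10^-5 × 0.043) = 8.06 × 10^-4 M
% ionization = x/C₀ × 100% = 8.06 × 10^-4/0.043 × 100% = 1.9%

1.9%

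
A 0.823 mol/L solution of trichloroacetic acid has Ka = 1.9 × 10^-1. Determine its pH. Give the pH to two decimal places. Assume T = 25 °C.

Cl3CCOOH ⇌ Cl3CCOO- + H+
Ka = x²/(0.823 − x) = 1.9 × 10^-1
Here C₀/Ka ≈ 4.33, so the small-x approximation fails. Use the quadratic:
x = [−0.19 + √(0.19² + 0.625)]/2 = 3.12 × 10^-1 M
pH = −log[H+] = −log(3.12 × 10^-1) = 0.51

pH = 0.51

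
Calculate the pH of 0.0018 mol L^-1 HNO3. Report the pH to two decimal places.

pH = 2.74

HNO3 is a strong acid and dissociates completely, so [H+] = 0.0018 M.
pH = -log(0.0018) = 2.74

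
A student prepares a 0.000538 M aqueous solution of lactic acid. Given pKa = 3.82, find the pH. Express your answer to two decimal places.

CH3CH(OH)COOH ⇌ CH3CH(OH)COO- + H+
Ka = 10^(−3.82) = 1.51 × 10^-4
From the ICE table, Ka = [H+]²/(0.000538 − [H+]) = 1.51 × 10^-4.
[H+] is not negligible relative to C₀; solve [H+]² + 0.000151·[H+] − 8.12e-08 = 0.
[H+] = [−0.000151 + √(0.000151² + 3.25e-07)]/2 = 2.19 × 10^-4 M
pH = −log(2.19 × 10^-4) = 3.66

pH = 3.66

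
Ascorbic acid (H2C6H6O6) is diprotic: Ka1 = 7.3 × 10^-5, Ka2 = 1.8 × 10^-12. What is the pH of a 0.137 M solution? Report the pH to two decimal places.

pH = 2.50

Ka1 ≫ Ka2, so treat the first dissociation as the only significant source of H+.
Ka1 = x²/(0.137 − x) = 7.3 × 10^-5
x ≈ √(7.3 × 10^-5 × 0.137) = 3.16 × 10^-3 M
pH = −log(3.16 × 10^-3) = 2.50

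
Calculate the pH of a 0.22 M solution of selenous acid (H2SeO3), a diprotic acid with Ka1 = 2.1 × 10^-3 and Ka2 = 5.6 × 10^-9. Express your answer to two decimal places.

Ka1 ≫ Ka2, so treat the first dissociation as the only significant source of H+.
Ka1 = x²/(0.22 − x) = 2.1 × 10^-3
Solving the quadratic: x = (−Ka1 + √(Ka1² + 4·Ka1·C₀))/2 = 2.05 × 10^-2 M
pH = −log(2.05 × 10^-2) = 1.69

pH = 1.69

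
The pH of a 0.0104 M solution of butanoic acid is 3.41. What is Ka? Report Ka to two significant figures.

[H+] = 10^(-3.41) = 3.89 × 10^-4 M
At equilibrium [HA] = 0.0104 − 3.89 × 10^-4 = 1.00 × 10^-2 M
Ka = [H+][A-]/[HA] = (3.89 × 10^-4)² / 1.00 × 10^-2 = 1.5 × 10^-5

Ka = 1.5 × 10^-5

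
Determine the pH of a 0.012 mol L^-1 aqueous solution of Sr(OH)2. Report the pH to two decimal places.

pH = 12.38

Sr(OH)2 is a strong base (each formula unit releases 2 OH-); [OH-] = 0.024 M.
pOH = -log(0.024) = 1.62
pH = 14.00 - 1.62 = 12.38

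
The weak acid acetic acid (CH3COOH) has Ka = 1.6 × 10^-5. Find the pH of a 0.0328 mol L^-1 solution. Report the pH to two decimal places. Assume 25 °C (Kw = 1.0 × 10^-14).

CH3COOH ⇌ CH3COO- + H+
Let x = [H+] at equilibrium. Ka = x²/(0.0328 − x).
Since Ka ≪ C₀, x ≈ √(Ka·C₀) = 7.24 × 10^-4 M.
Check: 2.2% ionized — well under 5%, approximation valid.
pH = −log[H+] = −log(7.24 × 10^-4) = 3.14

pH = 3.14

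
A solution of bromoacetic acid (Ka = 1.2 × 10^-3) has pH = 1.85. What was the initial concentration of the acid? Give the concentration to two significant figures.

[H+] = 10^(-1.85) = 1.41 × 10^-2 M = x
Ka = x²/(C₀ − x) ⇒ C₀ = x + x²/Ka
C₀ = 1.41 × 10^-2 + (1.41 × 10^-2)²/(1.2 × 10^-3) = 1.80 × 10^-1 M

C₀ = 1.8 × 10^-1 M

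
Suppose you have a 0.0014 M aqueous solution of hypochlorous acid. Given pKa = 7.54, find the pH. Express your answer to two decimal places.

HOCl ⇌ OCl- + H+
Ka = 10^(−7.54) = 2.88 × 10^-8
From the ICE table, Ka = [H+]²/(0.0014 − [H+]) = 2.88 × 10^-8.
Assume [H+] ≪ 0.0014: [H+] ≈ √(2.88 × 10^-8 × 0.0014) = 6.35 × 10^-6 M
pH = −log[H+] = −log(6.35 × 10^-6) = 5.20

pH = 5.20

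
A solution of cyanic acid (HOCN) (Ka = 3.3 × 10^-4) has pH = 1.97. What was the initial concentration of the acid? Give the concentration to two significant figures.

[H+] = 10^(-1.97) = 1.07 × 10^-2 M = x
Ka = x²/(C₀ − x) ⇒ C₀ = x + x²/Ka
C₀ = 1.07 × 10^-2 + (1.07 × 10^-2)²/(3.3 × 10^-4) = 3.58 × 10^-1 M

C₀ = 3.6 × 10^-1 M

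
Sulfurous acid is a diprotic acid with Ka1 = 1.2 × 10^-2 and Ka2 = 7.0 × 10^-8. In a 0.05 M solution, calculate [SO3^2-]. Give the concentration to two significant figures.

First ionization gives [H+] ≈ [HSO3-] = 1.92 × 10^-2 M.
Second step: Ka2 = [H+][SO3^2-]/[HSO3-] ≈ [SO3^2-] (since [H+] ≈ [HSO3-]).
So [SO3^2-] ≈ Ka2.

7.0 × 10^-8 M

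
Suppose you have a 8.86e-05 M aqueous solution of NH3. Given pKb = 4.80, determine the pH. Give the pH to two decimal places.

pH = 9.48

NH3 + H2O ⇌ NH4+ + OH-
Kb = 10^(−4.80) = 1.58 × 10^-5
Kb = x²/(8.86e-05 − x) = 1.58 × 10^-5
x is not negligible relative to C₀; solve x² + 1.58e-05·x − 1.4e-09 = 0.
x = [−1.58e-05 + √(1.58e-05² + 5.6e-09)]/2 = 3.03 × 10^-5 M
pOH = −log(3.03 × 10^-5) = 4.52; pH = 14.00 − 4.52 = 9.48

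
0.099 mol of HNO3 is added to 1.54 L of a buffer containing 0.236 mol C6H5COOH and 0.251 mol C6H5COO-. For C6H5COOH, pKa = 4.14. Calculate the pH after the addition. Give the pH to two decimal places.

Added H+ converts C6H5COO- to C6H5COOH: C6H5COOH → 0.335 mol, C6H5COO- → 0.152 mol.
pH = pKa + log(n_C6H5COO-/n_C6H5COOH) = 4.14 + log(0.152/0.335) = 4.14 + (-0.343)

pH = 3.80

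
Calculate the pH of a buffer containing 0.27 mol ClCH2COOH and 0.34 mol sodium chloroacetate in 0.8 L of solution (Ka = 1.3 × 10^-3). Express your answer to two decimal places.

pH = 2.99

pKa = −log(1.3 × 10^-3) = 2.886
pH = pKa + log([A⁻]/[HA]) = 2.886 + log(0.34/0.27)
pH = 2.886 + (+0.100) = 2.99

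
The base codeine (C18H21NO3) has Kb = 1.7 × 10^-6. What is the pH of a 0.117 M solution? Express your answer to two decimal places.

C18H21NO3 + H2O ⇌ C18H22NO3+ + OH-
From the ICE table, Kb = [OH-]²/(0.117 − [OH-]) = 1.7 × 10^-6.
Assume [OH-] ≪ 0.117: [OH-] ≈ √(1.7 × 10^-6 × 0.117) = 4.46 × 10^-4 M
([OH-]/C₀ = 0.38% < 5%, so the approximation holds.)
pOH = 3.35, so pH = 14.00 − pOH = 10.65

pH = 10.65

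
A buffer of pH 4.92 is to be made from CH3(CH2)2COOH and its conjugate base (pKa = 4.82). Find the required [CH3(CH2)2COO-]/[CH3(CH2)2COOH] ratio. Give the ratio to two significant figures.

pH = pKa + log(r) ⇒ log(r) = 4.92 − 4.82 = +0.10
r = [CH3(CH2)2COO-]/[CH3(CH2)2COOH] = 10^(+0.10) = 1.26

ratio = 1.3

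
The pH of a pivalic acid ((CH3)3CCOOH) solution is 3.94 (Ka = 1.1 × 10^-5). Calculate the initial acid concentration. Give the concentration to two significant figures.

C₀ = 1.3 × 10^-3 M

[H+] = 10^(-3.94) = 1.15 × 10^-4 M = x
Ka = x²/(C₀ − x) ⇒ C₀ = x + x²/Ka
C₀ = 1.15 × 10^-4 + (1.15 × 10^-4)²/(1.1 × 10^-5) = 1.32 × 10^-3 M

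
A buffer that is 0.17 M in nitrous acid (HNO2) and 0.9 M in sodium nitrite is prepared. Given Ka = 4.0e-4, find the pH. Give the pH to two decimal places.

pKa = −log(4.0 × 10^-4) = 3.398
Using pH = pKa + log([base]/[acid]) with [base]/[acid] = 0.9/0.17:
pH = 3.398 + (+0.724) = 4.12

pH = 4.12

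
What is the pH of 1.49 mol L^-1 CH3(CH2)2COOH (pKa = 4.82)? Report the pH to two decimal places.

CH3(CH2)2COOH ⇌ CH3(CH2)2COO- + H+
Ka = 10^(−4.82) = 1.51 × 10^-5
From the ICE table, Ka = [H+]²/(1.49 − [H+]) = 1.51 × 10^-5.
Since Ka ≪ C₀, [H+] ≈ √(Ka·C₀) = 4.74 × 10^-3 M.
pH = −log[H+] = −log(4.74 × 10^-3) = 2.32

pH = 2.32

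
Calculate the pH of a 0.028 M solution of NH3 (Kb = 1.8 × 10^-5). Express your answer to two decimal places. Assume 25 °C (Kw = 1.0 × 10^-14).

NH3 + H2O ⇌ NH4+ + OH-
From the ICE table, Kb = [OH-]²/(0.028 − [OH-]) = 1.8 × 10^-5.
Assume [OH-] ≪ 0.028: [OH-] ≈ √(1.8 × 10^-5 × 0.028) = 7.10 × 10^-4 M
Check: 2.5% ionized — well under 5%, approximation valid.
pOH = −log(7.10 × 10^-4) = 3.15; pH = 14.00 − 3.15 = 10.85

pH = 10.85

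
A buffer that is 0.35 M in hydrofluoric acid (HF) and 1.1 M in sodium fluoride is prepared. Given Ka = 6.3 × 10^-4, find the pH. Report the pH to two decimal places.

pKa = −log(6.3 × 10^-4) = 3.201
pH = pKa + log([A⁻]/[HA]) = 3.201 + log(1.1/0.35)
pH = 3.201 + (+0.497) = 3.70

pH = 3.70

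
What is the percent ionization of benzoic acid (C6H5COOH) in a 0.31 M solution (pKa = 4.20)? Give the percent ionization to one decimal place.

C6H5COOH ⇌ C6H5COO- + H+; let x = [H+] at equilibrium.
Ka = 10^(−4.20) = 6.31 × 10^-5
x ≈ √(Ka·C₀) = √(6.31 × 10^-5 × 0.31) = 4.42 × 10^-3 M
Fraction ionized = 4.42 × 10^-3 / 0.31 = 0.0143 → 1.4%

1.4%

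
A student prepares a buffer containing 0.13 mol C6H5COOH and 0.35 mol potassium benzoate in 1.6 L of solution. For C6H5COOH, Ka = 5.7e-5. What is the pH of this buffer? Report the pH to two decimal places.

pH = 4.67

pKa = −log(5.7 × 10^-5) = 4.244
pH = pKa + log([A⁻]/[HA]) = 4.244 + log(0.35/0.13)
pH = 4.244 + (+0.430) = 4.67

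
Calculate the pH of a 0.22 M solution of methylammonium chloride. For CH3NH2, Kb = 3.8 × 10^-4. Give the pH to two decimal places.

CH3NH3+ is the conjugate acid of the weak base CH3NH2.
Ka = Kw/Kb = 1.0×10^-14 / 3.8 × 10^-4 = 2.63 × 10^-11
From the ICE table, Ka = [H+]²/(0.22 − [H+]) = 2.63 × 10^-11.
Assume [H+] ≪ 0.22: [H+] ≈ √(2.63 × 10^-11 × 0.22) = 2.41 × 10^-6 M
pH = −log(2.41 × 10^-6) = 5.62

pH = 5.62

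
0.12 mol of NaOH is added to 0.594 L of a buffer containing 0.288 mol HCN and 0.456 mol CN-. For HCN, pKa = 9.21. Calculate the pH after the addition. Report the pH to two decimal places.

After neutralization: n(HCN) = 0.168 mol, n(CN-) = 0.576 mol.
pH = pKa + log(n_CN-/n_HCN) = 9.21 + log(0.576/0.168) = 9.21 + (+0.535)

pH = 9.75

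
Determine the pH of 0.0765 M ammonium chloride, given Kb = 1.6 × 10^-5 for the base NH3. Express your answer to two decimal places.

pH = 5.16

NH4+ is the conjugate acid of the weak base NH3.
Ka = Kw/Kb = 1.0×10^-14 / 1.6 × 10^-5 = 6.25 × 10^-10
Ka = [H+]²/(0.0765 − [H+]) = 6.25 × 10^-10
Assume [H+] ≪ 0.0765: [H+] ≈ √(6.25 × 10^-10 × 0.0765) = 6.91 × 10^-6 M
([H+]/C₀ = 0.009% < 5%, so the approximation holds.)
pH = −log[H+] = −log(6.91 × 10^-6) = 5.16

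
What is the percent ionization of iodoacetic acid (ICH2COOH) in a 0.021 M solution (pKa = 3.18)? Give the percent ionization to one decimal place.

16.2%

ICH2COOH ⇌ ICH2COO- + H+; let x = [H+] at equilibrium.
Ka = 10^(−3.18) = 6.61 × 10^-4
Solve x² + 0.000661x − 1.39e-05 = 0 → x = 3.41 × 10^-3 M
Fraction ionized = 3.41 × 10^-3 / 0.021 = 0.1624 → 16.2%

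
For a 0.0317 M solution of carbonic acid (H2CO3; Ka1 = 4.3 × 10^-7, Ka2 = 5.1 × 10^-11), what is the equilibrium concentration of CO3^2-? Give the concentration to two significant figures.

5.1 × 10^-11 M

First ionization gives [H+] ≈ [HCO3-] = 1.17 × 10^-4 M.
Second step: Ka2 = [H+][CO3^2-]/[HCO3-] ≈ [CO3^2-] (since [H+] ≈ [HCO3-]).
So [CO3^2-] ≈ Ka2.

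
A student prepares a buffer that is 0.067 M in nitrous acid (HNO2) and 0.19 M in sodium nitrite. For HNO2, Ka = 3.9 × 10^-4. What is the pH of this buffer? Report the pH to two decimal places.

pKa = −log(3.9 × 10^-4) = 3.409
Using pH = pKa + log([base]/[acid]) with [base]/[acid] = 0.19/0.067:
pH = 3.409 + (+0.453) = 3.86

pH = 3.86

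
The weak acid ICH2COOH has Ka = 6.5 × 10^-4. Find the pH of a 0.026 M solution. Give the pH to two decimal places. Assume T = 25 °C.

pH = 2.42

ICH2COOH ⇌ ICH2COO- + H+
From the ICE table, Ka = x²/(0.026 − x) = 6.5 × 10^-4.
The 5% rule fails; solving x² + Ka·x − Ka·C₀ = 0 exactly:
x = [−0.00065 + √(0.00065² + 6.76e-05)]/2 = 3.80 × 10^-3 M
pH = −log(3.80 × 10^-3) = 2.42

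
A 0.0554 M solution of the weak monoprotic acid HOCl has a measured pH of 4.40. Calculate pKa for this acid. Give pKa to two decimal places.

[H+] = 10^(-4.40) = 3.98 × 10^-5 M
At equilibrium [HA] = 0.0554 − 3.98 × 10^-5 = 5.54 × 10^-2 M
Ka = [H+][A-]/[HA] = (3.98 × 10^-5)² / 5.54 × 10^-2 = 2.86 × 10^-8
pKa = -log(2.86 × 10^-8) = 7.54

pKa = 7.54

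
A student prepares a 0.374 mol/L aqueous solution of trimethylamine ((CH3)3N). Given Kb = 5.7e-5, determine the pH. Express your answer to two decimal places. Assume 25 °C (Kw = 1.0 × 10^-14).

pH = 11.66

(CH3)3N + H2O ⇌ (CH3)3NH+ + OH-
From the ICE table, Kb = x²/(0.374 − x) = 5.7 × 10^-5.
Neglecting x in the denominator: x = √(5.7 × 10^-5 × 0.374) = 4.62 × 10^-3 M
(x/C₀ = 1.2% < 5%, so the approximation holds.)
pOH = 2.34, so pH = 14.00 − pOH = 11.66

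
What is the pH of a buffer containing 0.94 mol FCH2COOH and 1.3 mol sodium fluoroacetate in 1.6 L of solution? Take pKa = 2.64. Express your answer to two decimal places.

pH = pKa + log([A⁻]/[HA]) = 2.64 + log(1.3/0.94)
pH = 2.64 + (+0.141) = 2.78

pH = 2.78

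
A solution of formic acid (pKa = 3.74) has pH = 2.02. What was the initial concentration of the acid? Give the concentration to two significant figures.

C₀ = 5.1 × 10^-1 M

[H+] = 10^(-2.02) = 9.55 × 10^-3 M = x
Ka = 10^(−3.74) = 1.82 × 10^-4
Ka = x²/(C₀ − x) ⇒ C₀ = x + x²/Ka
C₀ = 9.55 × 10^-3 + (9.55 × 10^-3)²/(1.82 × 10^-4) = 5.11 × 10^-1 M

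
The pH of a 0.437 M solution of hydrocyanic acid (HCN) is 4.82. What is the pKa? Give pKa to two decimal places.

pKa = 9.28

[H+] = 10^(-4.82) = 1.51 × 10^-5 M
At equilibrium [HA] = 0.437 − 1.51 × 10^-5 = 4.37 × 10^-1 M
Ka = [H+][A-]/[HA] = (1.51 × 10^-5)² / 4.37 × 10^-1 = 5.22 × 10^-10
pKa = -log(5.22 × 10^-10) = 9.28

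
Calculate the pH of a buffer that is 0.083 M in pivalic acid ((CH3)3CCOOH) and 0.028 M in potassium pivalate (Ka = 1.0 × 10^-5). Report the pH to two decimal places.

pKa = −log(1.0 × 10^-5) = 5.000
Henderson–Hasselbalch: pH = pKa + log([(CH3)3CCOO-]/[(CH3)3CCOOH]) = 5.000 + log(0.028/0.083)
pH = 5.000 + (-0.472) = 4.53

pH = 4.53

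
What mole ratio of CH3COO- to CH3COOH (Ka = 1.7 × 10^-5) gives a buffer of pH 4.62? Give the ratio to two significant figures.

ratio = 0.71

pKa = -log(1.7 × 10^-5) = 4.770
pH = pKa + log(r) ⇒ log(r) = 4.62 − 4.770 = -0.150
r = [CH3COO-]/[CH3COOH] = 10^(-0.150) = 0.708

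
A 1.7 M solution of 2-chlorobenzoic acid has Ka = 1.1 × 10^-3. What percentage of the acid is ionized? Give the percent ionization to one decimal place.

ClC6H4COOH ⇌ ClC6H4COO- + H+; let x = [H+] at equilibrium.
x ≈ √(Ka·C₀) = √(1.1 × 10^-3 × 1.7) = 4.32 × 10^-2 M
Fraction ionized = 4.32 × 10^-2 / 1.7 = 0.0254 → 2.5%

2.5%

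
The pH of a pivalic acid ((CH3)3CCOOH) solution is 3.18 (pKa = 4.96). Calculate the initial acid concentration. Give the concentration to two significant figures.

C₀ = 4.0 × 10^-2 M

[H+] = 10^(-3.18) = 6.61 × 10^-4 M = x
Ka = 10^(−4.96) = 1.10 × 10^-5
Ka = x²/(C₀ − x) ⇒ C₀ = x + x²/Ka
C₀ = 6.61 × 10^-4 + (6.61 × 10^-4)²/(1.10 × 10^-5) = 4.04 × 10^-2 M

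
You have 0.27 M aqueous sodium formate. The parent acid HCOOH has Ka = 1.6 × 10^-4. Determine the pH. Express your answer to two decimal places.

HCOO- is the conjugate base of the weak acid HCOOH.
Kb = Kw/Ka = 1.0×10^-14 / 1.6 × 10^-4 = 6.25 × 10^-11
Kb = x²/(0.27 − x) = 6.25 × 10^-11
Since Kb ≪ C₀, x ≈ √(Kb·C₀) = 4.11 × 10^-6 M.
(x/C₀ = 0.0015% < 5%, so the approximation holds.)
pOH = 5.39, so pH = 14.00 − pOH = 8.61

pH = 8.61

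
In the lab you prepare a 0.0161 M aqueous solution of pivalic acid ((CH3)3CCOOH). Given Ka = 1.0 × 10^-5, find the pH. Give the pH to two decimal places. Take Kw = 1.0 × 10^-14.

pH = 3.40

(CH3)3CCOOH ⇌ (CH3)3CCOO- + H+
Ka = [H+]²/(0.0161 − [H+]) = 1.0 × 10^-5
Assume [H+] ≪ 0.0161: [H+] ≈ √(1.0 × 10^-5 × 0.0161) = 4.01 × 10^-4 M
pH = −log(4.01 × 10^-4) = 3.40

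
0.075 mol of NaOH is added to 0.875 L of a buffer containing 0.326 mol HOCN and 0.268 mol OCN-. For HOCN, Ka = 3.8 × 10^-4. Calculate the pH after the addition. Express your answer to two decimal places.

pH = 3.56

After neutralization: n(HOCN) = 0.251 mol, n(OCN-) = 0.343 mol.
pKa = −log(3.8 × 10^-4) = 3.420
pH = pKa + log([A⁻]/[HA]) = 3.420 + log(0.343/0.251) = 3.420 +0.136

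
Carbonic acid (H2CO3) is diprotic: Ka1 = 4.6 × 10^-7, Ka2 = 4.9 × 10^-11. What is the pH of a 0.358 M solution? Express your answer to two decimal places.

Ka1 ≫ Ka2, so treat the first dissociation as the only significant source of H+.
Ka1 = x²/(0.358 − x) = 4.6 × 10^-7
x ≈ √(4.6 × 10^-7 × 0.358) = 4.06 × 10^-4 M
pH = −log(4.06 × 10^-4) = 3.39

pH = 3.39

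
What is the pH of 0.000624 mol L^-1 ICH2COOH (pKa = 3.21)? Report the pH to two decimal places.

ICH2COOH ⇌ ICH2COO- + H+
Ka = 10^(−3.21) = 6.17 × 10^-4
Ka = [H+]²/(0.000624 − [H+]) = 6.17 × 10^-4
[H+] is not negligible relative to C₀; solve [H+]² + 0.000617·[H+] − 3.85e-07 = 0.
[H+] = [−0.000617 + √(0.000617² + 1.54e-06)]/2 = 3.84 × 10^-4 M
pH = −log[H+] = −log(3.84 × 10^-4) = 3.42

pH = 3.42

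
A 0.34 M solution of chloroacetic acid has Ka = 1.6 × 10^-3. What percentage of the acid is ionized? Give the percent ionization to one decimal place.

ClCH2COOH ⇌ ClCH2COO- + H+; let x = [H+] at equilibrium.
Solve x² + 0.0016x − 0.000544 = 0 → x = 2.25 × 10^-2 M
Fraction ionized = 2.25 × 10^-2 / 0.34 = 0.0662 → 6.6%

6.6%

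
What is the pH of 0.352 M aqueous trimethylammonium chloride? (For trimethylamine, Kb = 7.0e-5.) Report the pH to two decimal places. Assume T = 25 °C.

(CH3)3NH+ is the conjugate acid of the weak base (CH3)3N.
Ka = Kw/Kb = 1.0×10^-14 / 7.0 × 10^-5 = 1.43 × 10^-10
From the ICE table, Ka = [H+]²/(0.352 − [H+]) = 1.43 × 10^-10.
Since Ka ≪ C₀, [H+] ≈ √(Ka·C₀) = 7.09 × 10^-6 M.
pH = −log[H+] = −log(7.09 × 10^-6) = 5.15

pH = 5.15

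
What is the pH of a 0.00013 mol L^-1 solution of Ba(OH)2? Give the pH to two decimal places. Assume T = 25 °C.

Ba(OH)2 is a strong base (each formula unit releases 2 OH-); [OH-] = 0.00026 M.
pOH = -log(0.00026) = 3.59
pH = 14.00 - 3.59 = 10.41

pH = 10.41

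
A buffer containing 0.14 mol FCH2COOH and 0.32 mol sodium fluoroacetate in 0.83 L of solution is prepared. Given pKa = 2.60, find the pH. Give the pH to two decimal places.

Henderson–Hasselbalch: pH = pKa + log([FCH2COO-]/[FCH2COOH]) = 2.60 + log(0.32/0.14)
pH = 2.60 + (+0.359) = 2.96

pH = 2.96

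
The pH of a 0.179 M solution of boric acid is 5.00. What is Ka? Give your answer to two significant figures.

Ka = 5.6 × 10^-10

[H+] = 10^(-5.00) = 1.00 × 10^-5 M
At equilibrium [HA] = 0.179 − 1.00 × 10^-5 = 1.79 × 10^-1 M
Ka = [H+][A-]/[HA] = (1.00 × 10^-5)² / 1.79 × 10^-1 = 5.6 × 10^-10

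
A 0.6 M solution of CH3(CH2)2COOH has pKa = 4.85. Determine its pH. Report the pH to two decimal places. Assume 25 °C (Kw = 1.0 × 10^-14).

CH3(CH2)2COOH ⇌ CH3(CH2)2COO- + H+
Ka = 10^(−4.85) = 1.41 × 10^-5
Let x = [H+] at equilibrium. Ka = x²/(0.6 − x).
Neglecting x in the denominator: x = √(1.41 × 10^-5 × 0.6) = 2.91 × 10^-3 M
Check: 0.48% ionized — well under 5%, approximation valid.
pH = −log(2.91 × 10^-3) = 2.54

pH = 2.54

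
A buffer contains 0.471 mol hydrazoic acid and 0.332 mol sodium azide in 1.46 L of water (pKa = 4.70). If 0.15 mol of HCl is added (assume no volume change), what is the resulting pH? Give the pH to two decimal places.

After neutralization: n(HN3) = 0.621 mol, n(N3-) = 0.182 mol.
Henderson–Hasselbalch with mole ratio 0.182/0.621: pH = 4.70 + (-0.533)

pH = 4.17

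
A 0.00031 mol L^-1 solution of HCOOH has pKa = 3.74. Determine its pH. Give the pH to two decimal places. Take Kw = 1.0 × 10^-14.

pH = 3.79

HCOOH ⇌ HCOO- + H+
Ka = 10^(−3.74) = 1.82 × 10^-4
Let x = [H+] at equilibrium. Ka = x²/(0.00031 − x).
x is not negligible relative to C₀; solve x² + 0.000182·x − 5.64e-08 = 0.
x = [−0.000182 + √(0.000182² + 2.26e-07)]/2 = 1.63 × 10^-4 M
pH = −log[H+] = −log(1.63 × 10^-4) = 3.79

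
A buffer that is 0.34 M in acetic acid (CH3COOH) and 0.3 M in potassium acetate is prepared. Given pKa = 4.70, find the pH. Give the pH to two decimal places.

pH = pKa + log([A⁻]/[HA]) = 4.70 + log(0.3/0.34)
pH = 4.70 + (-0.054) = 4.65

pH = 4.65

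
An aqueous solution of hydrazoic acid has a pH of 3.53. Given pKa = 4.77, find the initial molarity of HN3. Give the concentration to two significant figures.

[H+] = 10^(-3.53) = 2.95 × 10^-4 M = x
Ka = 10^(−4.77) = 1.70 × 10^-5
Ka = x²/(C₀ − x) ⇒ C₀ = x + x²/Ka
C₀ = 2.95 × 10^-4 + (2.95 × 10^-4)²/(1.70 × 10^-5) = 5.41 × 10^-3 M

C₀ = 5.4 × 10^-3 M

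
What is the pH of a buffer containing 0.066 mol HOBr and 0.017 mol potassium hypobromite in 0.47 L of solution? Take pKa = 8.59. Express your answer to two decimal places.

pH = 8.00

Using pH = pKa + log([base]/[acid]) with [base]/[acid] = 0.017/0.066:
pH = 8.59 + (-0.589) = 8.00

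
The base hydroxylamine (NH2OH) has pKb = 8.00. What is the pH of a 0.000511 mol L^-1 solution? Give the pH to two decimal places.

NH2OH + H2O ⇌ NH3OH+ + OH-
Kb = 10^(−8.00) = 1.00 × 10^-8
From the ICE table, Kb = [OH-]²/(0.000511 − [OH-]) = 1.00 × 10^-8.
Assume [OH-] ≪ 0.000511: [OH-] ≈ √(1.00 × 10^-8 × 0.000511) = 2.26 × 10^-6 M
([OH-]/C₀ = 0.44% < 5%, so the approximation holds.)
pOH = 5.65, so pH = 14.00 − pOH = 8.35

pH = 8.35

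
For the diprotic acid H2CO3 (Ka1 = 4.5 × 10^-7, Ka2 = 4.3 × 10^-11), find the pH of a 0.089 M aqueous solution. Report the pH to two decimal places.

pH = 3.70

Ka1 ≫ Ka2, so treat the first dissociation as the only significant source of H+.
Ka1 = x²/(0.089 − x) = 4.5 × 10^-7
x ≈ √(4.5 × 10^-7 × 0.089) = 2.00 × 10^-4 M
pH = −log(2.00 × 10^-4) = 3.70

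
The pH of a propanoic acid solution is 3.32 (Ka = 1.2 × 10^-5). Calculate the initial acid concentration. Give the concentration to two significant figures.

[H+] = 10^(-3.32) = 4.79 × 10^-4 M = x
Ka = x²/(C₀ − x) ⇒ C₀ = x + x²/Ka
C₀ = 4.79 × 10^-4 + (4.79 × 10^-4)²/(1.2 × 10^-5) = 1.96 × 10^-2 M

C₀ = 2.0 × 10^-2 M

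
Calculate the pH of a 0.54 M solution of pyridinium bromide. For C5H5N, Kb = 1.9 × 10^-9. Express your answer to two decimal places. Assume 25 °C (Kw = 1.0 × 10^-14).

pH = 2.77

C5H5NH+ is the conjugate acid of the weak base C5H5N.
Ka = Kw/Kb = 1.0×10^-14 / 1.9 × 10^-9 = 5.26 × 10^-6
From the ICE table, Ka = [H+]²/(0.54 − [H+]) = 5.26 × 10^-6.
Neglecting [H+] in the denominator: [H+] = √(5.26 × 10^-6 × 0.54) = 1.69 × 10^-3 M
Check: 0.31% ionized — well under 5%, approximation valid.
pH = −log[H+] = −log(1.69 × 10^-3) = 2.77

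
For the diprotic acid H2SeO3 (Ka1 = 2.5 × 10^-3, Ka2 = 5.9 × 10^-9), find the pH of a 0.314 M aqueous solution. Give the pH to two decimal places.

pH = 1.57

Ka1 ≫ Ka2, so treat the first dissociation as the only significant source of H+.
Ka1 = x²/(0.314 − x) = 2.5 × 10^-3
Solving the quadratic: x = (−Ka1 + √(Ka1² + 4·Ka1·C₀))/2 = 2.68 × 10^-2 M
pH = −log(2.68 × 10^-2) = 1.57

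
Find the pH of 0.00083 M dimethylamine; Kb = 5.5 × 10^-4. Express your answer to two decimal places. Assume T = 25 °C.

(CH3)2NH + H2O ⇌ (CH3)2NH2+ + OH-
From the ICE table, Kb = x²/(0.00083 − x) = 5.5 × 10^-4.
x is not negligible relative to C₀; solve x² + 0.00055·x − 4.57e-07 = 0.
x = (−Kb + √(Kb² + 4·Kb·C₀))/2 = 4.54 × 10^-4 M
pOH = 3.34, so pH = 14.00 − pOH = 10.66

pH = 10.66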